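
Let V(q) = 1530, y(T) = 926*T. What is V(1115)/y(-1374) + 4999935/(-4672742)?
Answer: -265361941425/247718408017 ≈ -1.0712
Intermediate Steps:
V(1115)/y(-1374) + 4999935/(-4672742) = 1530/((926*(-1374))) + 4999935/(-4672742) = 1530/(-1272324) + 4999935*(-1/4672742) = 1530*(-1/1272324) - 4999935/4672742 = -255/212054 - 4999935/4672742 = -265361941425/247718408017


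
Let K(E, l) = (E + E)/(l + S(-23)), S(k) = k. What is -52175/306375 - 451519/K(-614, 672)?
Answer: 3591151546069/15049140 ≈ 2.3863e+5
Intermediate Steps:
K(E, l) = 2*E/(-23 + l) (K(E, l) = (E + E)/(l - 23) = (2*E)/(-23 + l) = 2*E/(-23 + l))
-52175/306375 - 451519/K(-614, 672) = -52175/306375 - 451519/(2*(-614)/(-23 + 672)) = -52175*1/306375 - 451519/(2*(-614)/649) = -2087/12255 - 451519/(2*(-614)*(1/649)) = -2087/12255 - 451519/(-1228/649) = -2087/12255 - 451519*(-649/1228) = -2087/12255 + 293035831/1228 = 3591151546069/15049140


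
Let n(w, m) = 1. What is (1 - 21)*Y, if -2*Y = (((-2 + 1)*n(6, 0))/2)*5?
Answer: -25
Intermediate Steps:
Y = 5/4 (Y = -((-2 + 1)*1)/2*5/2 = -(-1*1)/2*5/2 = -(1/2)*(-1)*5/2 = -(-1)*5/4 = -1/2*(-5/2) = 5/4 ≈ 1.2500)
(1 - 21)*Y = (1 - 21)*(5/4) = -20*5/4 = -25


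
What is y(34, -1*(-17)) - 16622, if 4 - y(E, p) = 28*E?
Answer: -17570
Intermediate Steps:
y(E, p) = 4 - 28*E
y(34, -1*(-17)) - 16622 = (4 - 28*34) - 16622 = (4 - 952) - 16622 = -948 - 16622 = -17570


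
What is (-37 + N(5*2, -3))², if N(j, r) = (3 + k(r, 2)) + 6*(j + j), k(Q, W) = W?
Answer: 7744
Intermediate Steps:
N(j, r) = 5 + 12*j (N(j, r) = (3 + 2) + 6*(j + j) = 5 + 6*(2*j) = 5 + 12*j)
(-37 + N(5*2, -3))² = (-37 + (5 + 12*(5*2)))² = (-37 + (5 + 12*10))² = (-37 + (5 + 120))² = (-37 + 125)² = 88² = 7744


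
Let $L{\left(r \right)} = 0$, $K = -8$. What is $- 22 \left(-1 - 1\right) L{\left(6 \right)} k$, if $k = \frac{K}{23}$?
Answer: $0$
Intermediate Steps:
$k = - \frac{8}{23} \approx -0.34783$
$- 22 \left(-1 - 1\right) L{\left(6 \right)} k = - 22 \left(-1 - 1\right) 0 \left(- \frac{8}{23}\right) = - 22 \left(\left(-2\right) 0\right) \left(- \frac{8}{23}\right) = \left(-22\right) 0 \left(- \frac{8}{23}\right) = 0 \left(- \frac{8}{23}\right) = 0$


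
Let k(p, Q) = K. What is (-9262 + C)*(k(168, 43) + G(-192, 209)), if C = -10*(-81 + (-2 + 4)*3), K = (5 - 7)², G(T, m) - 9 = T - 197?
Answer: 3200512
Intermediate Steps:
G(T, m) = -188 + T (G(T, m) = 9 + (T - 197) = 9 + (-197 + T) = -188 + T)
K = 4 (K = (-2)² = 4)
k(p, Q) = 4
C = 750 (C = -10*(-81 + 2*3) = -10*(-81 + 6) = -10*(-75) = 750)
(-9262 + C)*(k(168, 43) + G(-192, 209)) = (-9262 + 750)*(4 + (-188 - 192)) = -8512*(4 - 380) = -8512*(-376) = 3200512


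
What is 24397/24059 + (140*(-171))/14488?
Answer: -55627181/87141698 ≈ -0.63835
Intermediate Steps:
24397/24059 + (140*(-171))/14488 = 24397*(1/24059) - 23940*1/14488 = 24397/24059 - 5985/3622 = -55627181/87141698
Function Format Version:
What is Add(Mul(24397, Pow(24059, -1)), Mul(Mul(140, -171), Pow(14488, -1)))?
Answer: Rational(-55627181, 87141698) ≈ -0.63835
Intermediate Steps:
Add(Mul(24397, Pow(24059, -1)), Mul(Mul(140, -171), Pow(14488, -1))) = Add(Mul(24397, Rational(1, 24059)), Mul(-23940, Rational(1, 14488))) = Add(Rational(24397, 24059), Rational(-5985, 3622)) = Rational(-55627181, 87141698)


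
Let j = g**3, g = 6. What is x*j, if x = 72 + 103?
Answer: 37800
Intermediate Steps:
x = 175
j = 216 (j = 6**3 = 216)
x*j = 175*216 = 37800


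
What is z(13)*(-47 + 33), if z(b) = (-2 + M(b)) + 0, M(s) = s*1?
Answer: -154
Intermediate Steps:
M(s) = s
z(b) = -2 + b (z(b) = (-2 + b) + 0 = -2 + b)
z(13)*(-47 + 33) = (-2 + 13)*(-47 + 33) = 11*(-14) = -154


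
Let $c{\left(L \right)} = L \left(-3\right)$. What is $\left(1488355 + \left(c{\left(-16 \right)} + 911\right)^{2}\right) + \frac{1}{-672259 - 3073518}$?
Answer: $\frac{9019965863971}{3745777} \approx 2.408 \cdot 10^{6}$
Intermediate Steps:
$c{\left(L \right)} = - 3 L$
$\left(1488355 + \left(c{\left(-16 \right)} + 911\right)^{2}\right) + \frac{1}{-672259 - 3073518} = \left(1488355 + \left(\left(-3\right) \left(-16\right) + 911\right)^{2}\right) + \frac{1}{-672259 - 3073518} = \left(1488355 + \left(48 + 911\right)^{2}\right) + \frac{1}{-3745777} = \left(1488355 + 959^{2}\right) - \frac{1}{3745777} = \left(1488355 + 919681\right) - \frac{1}{3745777} = 2408036 - \frac{1}{3745777} = \frac{9019965863971}{3745777}$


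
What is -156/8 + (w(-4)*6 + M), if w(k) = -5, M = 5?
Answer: -89/2 ≈ -44.500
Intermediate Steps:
-156/8 + (w(-4)*6 + M) = -156/8 + (-5*6 + 5) = (⅛)*(-156) + (-30 + 5) = -39/2 - 25 = -89/2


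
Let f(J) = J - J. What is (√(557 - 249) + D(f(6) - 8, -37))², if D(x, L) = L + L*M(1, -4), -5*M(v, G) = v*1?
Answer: 29604/25 - 592*√77/5 ≈ 145.20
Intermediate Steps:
M(v, G) = -v/5
f(J) = 0
D(x, L) = 4*L/5 (D(x, L) = L + L*(-⅕*1) = L + L*(-⅕) = L - L/5 = 4*L/5)
(√(557 - 249) + D(f(6) - 8, -37))² = (√(557 - 249) + (⅘)*(-37))² = (√308 - 148/5)² = (2*√77 - 148/5)² = (-148/5 + 2*√77)²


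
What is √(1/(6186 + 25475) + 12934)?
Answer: 15*√57623494915/31661 ≈ 113.73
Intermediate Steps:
√(1/(6186 + 25475) + 12934) = √(1/31661 + 12934) = √(409503375/31661) = 15*√57623494915/31661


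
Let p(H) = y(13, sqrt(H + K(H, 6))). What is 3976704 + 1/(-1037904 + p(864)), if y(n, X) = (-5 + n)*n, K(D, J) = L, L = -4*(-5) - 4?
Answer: 4127023411199/1037800 ≈ 3.9767e+6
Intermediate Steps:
L = 16 (L = 20 - 4 = 16)
K(D, J) = 16
y(n, X) = n*(-5 + n)
p(H) = 104 (p(H) = 13*(-5 + 13) = 13*8 = 104)
3976704 + 1/(-1037904 + p(864)) = 3976704 + 1/(-1037904 + 104) = 3976704 + 1/(-1037800) = 3976704 - 1/1037800 = 4127023411199/1037800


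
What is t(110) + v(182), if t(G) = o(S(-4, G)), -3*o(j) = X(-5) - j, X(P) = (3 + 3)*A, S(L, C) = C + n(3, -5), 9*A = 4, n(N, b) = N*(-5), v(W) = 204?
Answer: 2113/9 ≈ 234.78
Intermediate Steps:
n(N, b) = -5*N
A = 4/9 (A = (⅑)*4 = 4/9 ≈ 0.44444)
S(L, C) = -15 + C (S(L, C) = C - 5*3 = C - 15 = -15 + C)
X(P) = 8/3 (X(P) = (3 + 3)*(4/9) = 6*(4/9) = 8/3)
o(j) = -8/9 + j/3 (o(j) = -(8/3 - j)/3 = -8/9 + j/3)
t(G) = -53/9 + G/3 (t(G) = -8/9 + (-15 + G)/3 = -8/9 + (-5 + G/3) = -53/9 + G/3)
t(110) + v(182) = (-53/9 + (⅓)*110) + 204 = (-53/9 + 110/3) + 204 = 277/9 + 204 = 2113/9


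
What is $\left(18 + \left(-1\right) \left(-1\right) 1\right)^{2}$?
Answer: $361$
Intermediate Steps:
$\left(18 + \left(-1\right) \left(-1\right) 1\right)^{2} = \left(18 + 1 \cdot 1\right)^{2} = \left(18 + 1\right)^{2} = 19^{2} = 361$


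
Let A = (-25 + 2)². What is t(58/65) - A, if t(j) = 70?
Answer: -459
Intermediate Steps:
A = 529 (A = (-23)² = 529)
t(58/65) - A = 70 - 1*529 = 70 - 529 = -459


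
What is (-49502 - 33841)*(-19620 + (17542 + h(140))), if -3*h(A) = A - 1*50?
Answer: 175687044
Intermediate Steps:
h(A) = 50/3 - A/3 (h(A) = -(A - 1*50)/3 = -(A - 50)/3 = -(-50 + A)/3 = 50/3 - A/3)
(-49502 - 33841)*(-19620 + (17542 + h(140))) = (-49502 - 33841)*(-19620 + (17542 + (50/3 - ⅓*140))) = -83343*(-19620 + (17542 + (50/3 - 140/3))) = -83343*(-19620 + (17542 - 30)) = -83343*(-19620 + 17512) = -83343*(-2108) = 175687044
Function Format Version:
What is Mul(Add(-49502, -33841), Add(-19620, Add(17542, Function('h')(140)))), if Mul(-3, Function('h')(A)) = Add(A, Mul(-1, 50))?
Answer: 175687044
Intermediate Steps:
Function('h')(A) = Add(Rational(50, 3), Mul(Rational(-1, 3), A)) (Function('h')(A) = Mul(Rational(-1, 3), Add(A, Mul(-1, 50))) = Mul(Rational(-1, 3), Add(A, -50)) = Mul(Rational(-1, 3), Add(-50, A)) = Add(Rational(50, 3), Mul(Rational(-1, 3), A)))
Mul(Add(-49502, -33841), Add(-19620, Add(17542, Function('h')(140)))) = Mul(Add(-49502, -33841), Add(-19620, Add(17542, Add(Rational(50, 3), Mul(Rational(-1, 3), 140))))) = Mul(-83343, Add(-19620, Add(17542, Add(Rational(50, 3), Rational(-140, 3))))) = Mul(-83343, Add(-19620, Add(17542, -30))) = Mul(-83343, Add(-19620, 17512)) = Mul(-83343, -2108) = 175687044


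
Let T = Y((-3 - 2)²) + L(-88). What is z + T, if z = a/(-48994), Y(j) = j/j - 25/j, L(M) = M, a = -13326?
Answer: -2149073/24497 ≈ -87.728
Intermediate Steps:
Y(j) = 1 - 25/j
z = 6663/24497 (z = -13326/(-48994) = -13326*(-1/48994) = 6663/24497 ≈ 0.27199)
T = -88 (T = (-25 + (-3 - 2)²)/((-3 - 2)²) - 88 = (-25 + (-5)²)/((-5)²) - 88 = (-25 + 25)/25 - 88 = (1/25)*0 - 88 = 0 - 88 = -88)
z + T = 6663/24497 - 88 = -2149073/24497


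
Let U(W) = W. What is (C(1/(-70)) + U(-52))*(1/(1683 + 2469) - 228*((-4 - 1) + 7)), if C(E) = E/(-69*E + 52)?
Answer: 365160999259/15399768 ≈ 23712.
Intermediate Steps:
C(E) = E/(52 - 69*E)
(C(1/(-70)) + U(-52))*(1/(1683 + 2469) - 228*((-4 - 1) + 7)) = (-1/(-70*(-52 + 69/(-70))) - 52)*(1/(1683 + 2469) - 228*((-4 - 1) + 7)) = (-1*(-1/70)/(-52 + 69*(-1/70)) - 52)*(1/4152 - 228*(-5 + 7)) = (-1*(-1/70)/(-52 - 69/70) - 52)*(1/4152 - 228*2) = (-1*(-1/70)/(-3709/70) - 52)*(1/4152 - 456) = (-1*(-1/70)*(-70/3709) - 52)*(-1893311/4152) = (-1/3709 - 52)*(-1893311/4152) = -192869/3709*(-1893311/4152) = 365160999259/15399768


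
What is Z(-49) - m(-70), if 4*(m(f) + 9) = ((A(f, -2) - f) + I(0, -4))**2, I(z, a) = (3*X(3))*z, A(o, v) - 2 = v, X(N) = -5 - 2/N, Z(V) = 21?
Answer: -1195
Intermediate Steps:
X(N) = -5 - 2/N
A(o, v) = 2 + v
I(z, a) = -17*z (I(z, a) = (3*(-5 - 2/3))*z = (3*(-17/3))*z = -17*z)
m(f) = -9 + f**2/4 (m(f) = -9 + (((2 - 2) - f) - 17*0)**2/4 = -9 + ((0 - f) + 0)**2/4 = -9 + (-f + 0)**2/4 = -9 + (-f)**2/4 = -9 + f**2/4)
Z(-49) - m(-70) = 21 - (-9 + (1/4)*(-70)**2) = 21 - (-9 + (1/4)*4900) = 21 - (-9 + 1225) = 21 - 1*1216 = 21 - 1216 = -1195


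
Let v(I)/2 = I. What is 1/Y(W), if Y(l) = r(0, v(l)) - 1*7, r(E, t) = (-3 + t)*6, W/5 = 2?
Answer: 1/95 ≈ 0.010526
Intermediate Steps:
v(I) = 2*I
W = 10 (W = 5*2 = 10)
r(E, t) = -18 + 6*t
Y(l) = -25 + 12*l (Y(l) = (-18 + 6*(2*l)) - 1*7 = (-18 + 12*l) - 7 = -25 + 12*l)
1/Y(W) = 1/(-25 + 12*10) = 1/(-25 + 120) = 1/95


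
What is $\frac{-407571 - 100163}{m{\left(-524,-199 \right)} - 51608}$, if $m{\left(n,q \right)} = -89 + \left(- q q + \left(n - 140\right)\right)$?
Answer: $\frac{253867}{45981} \approx 5.5211$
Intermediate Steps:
$m{\left(n,q \right)} = -229 + n - q^{2}$ ($m{\left(n,q \right)} = -89 - \left(140 + q^{2} - n\right) = -229 + n - q^{2}$)
$\frac{-407571 - 100163}{m{\left(-524,-199 \right)} - 51608} = \frac{-407571 - 100163}{\left(-229 - 524 - \left(-199\right)^{2}\right) - 51608} = - \frac{507734}{\left(-229 - 524 - 39601\right) - 51608} = - \frac{507734}{-40354 - 51608} = - \frac{507734}{-91962} = \left(-507734\right) \left(- \frac{1}{91962}\right) = \frac{253867}{45981}$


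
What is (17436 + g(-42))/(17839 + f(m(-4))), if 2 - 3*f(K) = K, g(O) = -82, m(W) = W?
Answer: 17354/17841 ≈ 0.97270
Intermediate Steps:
f(K) = ⅔ - K/3
(17436 + g(-42))/(17839 + f(m(-4))) = (17436 - 82)/(17839 + (⅔ - ⅓*(-4))) = 17354/(17839 + (⅔ + 4/3)) = 17354/(17839 + 2) = 17354/17841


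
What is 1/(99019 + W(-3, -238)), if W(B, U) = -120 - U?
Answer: 1/99137 ≈ 1.0087e-5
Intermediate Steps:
1/(99019 + W(-3, -238)) = 1/(99019 + (-120 - 1*(-238))) = 1/(99019 + (-120 + 238)) = 1/(99019 + 118) = 1/99137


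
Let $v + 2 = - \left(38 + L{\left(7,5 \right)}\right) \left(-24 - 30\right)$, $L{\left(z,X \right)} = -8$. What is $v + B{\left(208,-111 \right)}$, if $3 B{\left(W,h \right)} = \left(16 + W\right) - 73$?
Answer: $\frac{5005}{3} \approx 1668.3$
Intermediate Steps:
$B{\left(W,h \right)} = -19 + \frac{W}{3}$ ($B{\left(W,h \right)} = \frac{\left(16 + W\right) - 73}{3} = \frac{-57 + W}{3} = -19 + \frac{W}{3}$)
$v = 1618$ ($v = -2 - \left(38 - 8\right) \left(-24 - 30\right) = -2 - 30 \left(-24 - 30\right) = -2 - 30 \left(-54\right) = -2 - -1620 = -2 + 1620 = 1618$)
$v + B{\left(208,-111 \right)} = 1618 + \left(-19 + \frac{1}{3} \cdot 208\right) = 1618 + \left(-19 + \frac{208}{3}\right) = 1618 + \frac{151}{3} = \frac{5005}{3}$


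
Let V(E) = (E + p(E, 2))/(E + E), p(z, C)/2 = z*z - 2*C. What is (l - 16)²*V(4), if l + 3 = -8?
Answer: 5103/2 ≈ 2551.5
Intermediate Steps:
p(z, C) = -4*C + 2*z² (p(z, C) = 2*(z*z - 2*C) = 2*(z² - 2*C) = -4*C + 2*z²)
l = -11 (l = -3 - 8 = -11)
V(E) = (-8 + E + 2*E²)/(2*E) (V(E) = (E + (-4*2 + 2*E²))/(E + E) = (E + (-8 + 2*E²))/((2*E)) = (-8 + E + 2*E²)*(1/(2*E)) = (-8 + E + 2*E²)/(2*E))
(l - 16)²*V(4) = (-11 - 16)²*(½ + 4 - 4/4) = (-27)²*(½ + 4 - 4*¼) = 729*(½ + 4 - 1) = 729*(7/2) = 5103/2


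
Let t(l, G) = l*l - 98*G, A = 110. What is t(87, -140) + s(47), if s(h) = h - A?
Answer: 21226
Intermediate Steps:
t(l, G) = l² - 98*G
s(h) = -110 + h (s(h) = h - 1*110 = h - 110 = -110 + h)
t(87, -140) + s(47) = (87² - 98*(-140)) + (-110 + 47) = (7569 + 13720) - 63 = 21289 - 63 = 21226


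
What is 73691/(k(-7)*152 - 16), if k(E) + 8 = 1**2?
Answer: -73691/1080 ≈ -68.232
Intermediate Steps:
k(E) = -7 (k(E) = -8 + 1**2 = -8 + 1 = -7)
73691/(k(-7)*152 - 16) = 73691/(-7*152 - 16) = 73691/(-1064 - 16) = 73691/(-1080) = 73691*(-1/1080) = -73691/1080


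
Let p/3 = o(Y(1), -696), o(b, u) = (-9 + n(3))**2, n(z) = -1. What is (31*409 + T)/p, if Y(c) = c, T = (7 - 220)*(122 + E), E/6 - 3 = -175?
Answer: 206509/300 ≈ 688.36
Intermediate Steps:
E = -1032 (E = 18 + 6*(-175) = 18 - 1050 = -1032)
T = 193830 (T = (7 - 220)*(122 - 1032) = -213*(-910) = 193830)
o(b, u) = 100 (o(b, u) = (-9 - 1)**2 = (-10)**2 = 100)
p = 300 (p = 3*100 = 300)
(31*409 + T)/p = (31*409 + 193830)/300 = (12679 + 193830)*(1/300) = 206509*(1/300) = 206509/300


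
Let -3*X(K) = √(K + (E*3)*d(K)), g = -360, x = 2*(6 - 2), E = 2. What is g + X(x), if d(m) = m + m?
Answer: -360 - 2*√26/3 ≈ -363.40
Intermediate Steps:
d(m) = 2*m
x = 8 (x = 2*4 = 8)
X(K) = -√13*√K/3 (X(K) = -√(K + (2*3)*(2*K))/3 = -√(K + 6*(2*K))/3 = -√(K + 12*K)/3 = -√13*√K/3)
g + X(x) = -360 - √13*√8/3 = -360 - √13*2*√2/3 = -360 - 2*√26/3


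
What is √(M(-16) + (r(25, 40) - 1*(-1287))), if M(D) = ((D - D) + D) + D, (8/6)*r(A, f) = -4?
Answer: 2*√313 ≈ 35.384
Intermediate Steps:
r(A, f) = -3 (r(A, f) = (¾)*(-4) = -3)
M(D) = 2*D (M(D) = (0 + D) + D = D + D = 2*D)
√(M(-16) + (r(25, 40) - 1*(-1287))) = √(2*(-16) + (-3 - 1*(-1287))) = √(-32 + (-3 + 1287)) = √(-32 + 1284) = √1252 = 2*√313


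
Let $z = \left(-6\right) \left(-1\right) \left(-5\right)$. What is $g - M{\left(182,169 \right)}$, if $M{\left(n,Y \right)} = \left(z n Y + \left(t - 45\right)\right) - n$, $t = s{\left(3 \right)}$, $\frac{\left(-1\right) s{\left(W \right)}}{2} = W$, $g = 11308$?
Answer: $934281$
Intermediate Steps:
$s{\left(W \right)} = - 2 W$
$t = -6$ ($t = \left(-2\right) 3 = -6$)
$z = -30$ ($z = 6 \left(-5\right) = -30$)
$M{\left(n,Y \right)} = -51 - n - 30 Y n$ ($M{\left(n,Y \right)} = \left(- 30 n Y - 51\right) - n = \left(- 30 Y n - 51\right) - n = \left(-51 - 30 Y n\right) - n = -51 - n - 30 Y n$)
$g - M{\left(182,169 \right)} = 11308 - \left(-51 - 182 - 5070 \cdot 182\right) = 11308 - \left(-51 - 182 - 922740\right) = 11308 - -922973 = 11308 + 922973 = 934281$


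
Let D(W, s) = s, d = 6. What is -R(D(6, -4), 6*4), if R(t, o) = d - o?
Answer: 18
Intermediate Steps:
R(t, o) = 6 - o
-R(D(6, -4), 6*4) = -(6 - 6*4) = -(6 - 1*24) = -(6 - 24) = -1*(-18) = 18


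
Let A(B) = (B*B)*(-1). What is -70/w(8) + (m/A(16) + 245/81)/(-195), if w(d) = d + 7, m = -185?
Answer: -3789493/808704 ≈ -4.6859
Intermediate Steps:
w(d) = 7 + d
A(B) = -B² (A(B) = B²*(-1) = -B²)
-70/w(8) + (m/A(16) + 245/81)/(-195) = -70/(7 + 8) + (-185/((-1*16²)) + 245/81)/(-195) = -70/15 + (-185/((-1*256)) + 245*(1/81))*(-1/195) = -70*1/15 + (-185/(-256) + 245/81)*(-1/195) = -14/3 + (-185*(-1/256) + 245/81)*(-1/195) = -14/3 + (185/256 + 245/81)*(-1/195) = -14/3 + (77705/20736)*(-1/195) = -14/3 - 15541/808704 = -3789493/808704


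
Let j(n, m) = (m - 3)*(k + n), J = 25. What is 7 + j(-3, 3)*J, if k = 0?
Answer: 7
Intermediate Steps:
j(n, m) = n*(-3 + m) (j(n, m) = (m - 3)*(0 + n) = (-3 + m)*n = n*(-3 + m))
7 + j(-3, 3)*J = 7 - 3*(-3 + 3)*25 = 7 - 3*0*25 = 7 + 0*25 = 7 + 0 = 7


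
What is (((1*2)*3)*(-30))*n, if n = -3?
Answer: 540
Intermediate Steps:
(((1*2)*3)*(-30))*n = (((1*2)*3)*(-30))*(-3) = ((2*3)*(-30))*(-3) = (6*(-30))*(-3) = -180*(-3) = 540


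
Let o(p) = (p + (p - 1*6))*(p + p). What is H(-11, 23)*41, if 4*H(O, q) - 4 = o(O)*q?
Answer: 145263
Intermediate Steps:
o(p) = 2*p*(-6 + 2*p) (o(p) = (p + (p - 6))*(2*p) = (p + (-6 + p))*(2*p) = (-6 + 2*p)*(2*p) = 2*p*(-6 + 2*p))
H(O, q) = 1 + O*q*(-3 + O) (H(O, q) = 1 + ((4*O*(-3 + O))*q)/4 = 1 + (4*O*q*(-3 + O))/4 = 1 + O*q*(-3 + O))
H(-11, 23)*41 = (1 - 11*23*(-3 - 11))*41 = (1 - 11*23*(-14))*41 = (1 + 3542)*41 = 3543*41 = 145263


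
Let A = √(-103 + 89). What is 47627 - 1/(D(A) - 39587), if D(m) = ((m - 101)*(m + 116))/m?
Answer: 262672400485865/5515199369 + 5865*I*√14/11030398738 ≈ 47627.0 + 1.9895e-6*I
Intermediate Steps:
A = I*√14 (A = √(-14) = I*√14 ≈ 3.7417*I)
D(m) = (-101 + m)*(116 + m)/m (D(m) = ((-101 + m)*(116 + m))/m = (-101 + m)*(116 + m)/m)
47627 - 1/(D(A) - 39587) = 47627 - 1/((15 + I*√14 - 11716*(-I*√14/14)) - 39587) = 47627 - 1/((15 + I*√14 - (-5858)*I*√14/7) - 39587) = 47627 - 1/((15 + I*√14 + 5858*I*√14/7) - 39587) = 47627 - 1/((15 + 5865*I*√14/7) - 39587) = 47627 - 1/(-39572 + 5865*I*√14/7)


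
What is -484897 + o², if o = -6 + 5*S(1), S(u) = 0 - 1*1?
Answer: -484776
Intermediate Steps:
S(u) = -1 (S(u) = 0 - 1 = -1)
o = -11 (o = -6 + 5*(-1) = -6 - 5 = -11)
-484897 + o² = -484897 + (-11)² = -484897 + 121 = -484776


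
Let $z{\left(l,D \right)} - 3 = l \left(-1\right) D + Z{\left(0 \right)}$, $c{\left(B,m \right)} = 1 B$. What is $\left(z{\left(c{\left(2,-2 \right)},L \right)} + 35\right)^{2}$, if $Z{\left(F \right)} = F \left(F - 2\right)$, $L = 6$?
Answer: $676$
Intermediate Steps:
$Z{\left(F \right)} = F \left(-2 + F\right)$
$c{\left(B,m \right)} = B$
$z{\left(l,D \right)} = 3 - D l$ ($z{\left(l,D \right)} = 3 + \left(l \left(-1\right) D + 0 \left(-2 + 0\right)\right) = 3 + \left(- l D + 0 \left(-2\right)\right) = 3 + \left(- D l + 0\right) = 3 - D l$)
$\left(z{\left(c{\left(2,-2 \right)},L \right)} + 35\right)^{2} = \left(\left(3 - 6 \cdot 2\right) + 35\right)^{2} = \left(\left(3 - 12\right) + 35\right)^{2} = \left(-9 + 35\right)^{2} = 26^{2} = 676$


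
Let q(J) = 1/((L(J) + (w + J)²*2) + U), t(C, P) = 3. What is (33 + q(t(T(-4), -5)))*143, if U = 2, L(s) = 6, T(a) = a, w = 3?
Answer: 377663/80 ≈ 4720.8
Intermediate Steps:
q(J) = 1/(8 + 2*(3 + J)²) (q(J) = 1/((6 + (3 + J)²*2) + 2) = 1/((6 + 2*(3 + J)²) + 2) = 1/(8 + 2*(3 + J)²))
(33 + q(t(T(-4), -5)))*143 = (33 + 1/(2*(4 + (3 + 3)²)))*143 = (33 + 1/(2*(4 + 6²)))*143 = (33 + 1/(2*(4 + 36)))*143 = (33 + (½)/40)*143 = (33 + (½)*(1/40))*143 = (33 + 1/80)*143 = (2641/80)*143 = 377663/80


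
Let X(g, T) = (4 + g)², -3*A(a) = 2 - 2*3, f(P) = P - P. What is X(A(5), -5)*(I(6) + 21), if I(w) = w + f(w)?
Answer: 768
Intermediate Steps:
f(P) = 0
A(a) = 4/3 (A(a) = -(2 - 2*3)/3 = -(2 - 6)/3 = -⅓*(-4) = 4/3)
I(w) = w (I(w) = w + 0 = w)
X(A(5), -5)*(I(6) + 21) = (4 + 4/3)²*(6 + 21) = (16/3)²*27 = (256/9)*27 = 768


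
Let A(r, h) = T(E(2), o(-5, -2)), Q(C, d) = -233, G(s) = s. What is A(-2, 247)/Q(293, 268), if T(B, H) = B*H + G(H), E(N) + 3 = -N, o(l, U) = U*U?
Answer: 16/233 ≈ 0.068670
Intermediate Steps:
o(l, U) = U**2
E(N) = -3 - N
T(B, H) = H + B*H (T(B, H) = B*H + H = H + B*H)
A(r, h) = -16 (A(r, h) = (-2)**2*(1 + (-3 - 1*2)) = 4*(1 + (-3 - 2)) = 4*(1 - 5) = 4*(-4) = -16)
A(-2, 247)/Q(293, 268) = -16/(-233) = -16*(-1/233) = 16/233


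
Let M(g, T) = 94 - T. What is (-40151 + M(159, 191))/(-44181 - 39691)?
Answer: 5031/10484 ≈ 0.47987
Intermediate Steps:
(-40151 + M(159, 191))/(-44181 - 39691) = (-40151 + (94 - 1*191))/(-44181 - 39691) = (-40151 + (94 - 191))/(-83872) = (-40151 - 97)*(-1/83872) = -40248*(-1/83872) = 5031/10484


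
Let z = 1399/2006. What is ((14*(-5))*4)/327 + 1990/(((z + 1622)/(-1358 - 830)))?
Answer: -2857048700120/1064427837 ≈ -2684.1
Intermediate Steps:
z = 1399/2006 (z = 1399*(1/2006) = 1399/2006 ≈ 0.69741)
((14*(-5))*4)/327 + 1990/(((z + 1622)/(-1358 - 830))) = ((14*(-5))*4)/327 + 1990/(((1399/2006 + 1622)/(-1358 - 830))) = -70*4*(1/327) + 1990/(((3255131/2006)/(-2188))) = -280*1/327 + 1990/(((3255131/2006)*(-1/2188))) = -280/327 + 1990/(-3255131/4389128) = -280/327 + 1990*(-4389128/3255131) = -280/327 - 8734364720/3255131 = -2857048700120/1064427837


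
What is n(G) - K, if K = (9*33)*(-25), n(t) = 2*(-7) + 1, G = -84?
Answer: 7412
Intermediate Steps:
n(t) = -13 (n(t) = -14 + 1 = -13)
K = -7425 (K = 297*(-25) = -7425)
n(G) - K = -13 - 1*(-7425) = -13 + 7425 = 7412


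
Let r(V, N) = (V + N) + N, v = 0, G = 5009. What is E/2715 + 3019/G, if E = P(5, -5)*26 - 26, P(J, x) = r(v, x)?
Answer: 6764011/13599435 ≈ 0.49737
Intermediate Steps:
r(V, N) = V + 2*N (r(V, N) = (N + V) + N = V + 2*N)
P(J, x) = 2*x (P(J, x) = 0 + 2*x = 2*x)
E = -286 (E = (2*(-5))*26 - 26 = -10*26 - 26 = -260 - 26 = -286)
E/2715 + 3019/G = -286/2715 + 3019/5009 = 6764011/13599435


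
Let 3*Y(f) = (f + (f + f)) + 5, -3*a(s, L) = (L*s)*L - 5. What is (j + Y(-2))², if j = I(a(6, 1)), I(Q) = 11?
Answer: 1024/9 ≈ 113.78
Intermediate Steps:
a(s, L) = 5/3 - s*L²/3 (a(s, L) = -((L*s)*L - 5)/3 = -(s*L² - 5)/3 = -(-5 + s*L²)/3 = 5/3 - s*L²/3)
Y(f) = 5/3 + f (Y(f) = ((f + (f + f)) + 5)/3 = ((f + 2*f) + 5)/3 = (3*f + 5)/3 = (5 + 3*f)/3 = 5/3 + f)
j = 11
(j + Y(-2))² = (11 + (5/3 - 2))² = (11 - ⅓)² = (32/3)² = 1024/9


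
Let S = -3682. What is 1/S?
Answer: -1/3682 ≈ -0.00027159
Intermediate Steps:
1/S = 1/(-3682) = -1/3682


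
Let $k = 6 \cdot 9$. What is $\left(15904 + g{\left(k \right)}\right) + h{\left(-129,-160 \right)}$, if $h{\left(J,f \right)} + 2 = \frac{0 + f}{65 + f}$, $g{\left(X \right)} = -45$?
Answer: $\frac{301315}{19} \approx 15859.0$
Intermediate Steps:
$k = 54$
$h{\left(J,f \right)} = -2 + \frac{f}{65 + f}$ ($h{\left(J,f \right)} = -2 + \frac{0 + f}{65 + f} = -2 + \frac{f}{65 + f}$)
$\left(15904 + g{\left(k \right)}\right) + h{\left(-129,-160 \right)} = \left(15904 - 45\right) + \frac{-130 - -160}{65 - 160} = 15859 + \frac{-130 + 160}{-95} = 15859 - \frac{6}{19} = \frac{301315}{19}$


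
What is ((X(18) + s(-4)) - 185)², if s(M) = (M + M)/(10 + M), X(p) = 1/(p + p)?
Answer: 44983849/1296 ≈ 34710.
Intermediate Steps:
X(p) = 1/(2*p)
s(M) = 2*M/(10 + M) (s(M) = (2*M)/(10 + M) = 2*M/(10 + M))
((X(18) + s(-4)) - 185)² = (((½)/18 + 2*(-4)/(10 - 4)) - 185)² = (((½)*(1/18) + 2*(-4)/6) - 185)² = ((1/36 + 2*(-4)*(⅙)) - 185)² = ((1/36 - 4/3) - 185)² = (-47/36 - 185)² = (-6707/36)² = 44983849/1296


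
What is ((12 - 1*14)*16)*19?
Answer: -608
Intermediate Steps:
((12 - 1*14)*16)*19 = ((12 - 14)*16)*19 = -2*16*19 = -32*19 = -608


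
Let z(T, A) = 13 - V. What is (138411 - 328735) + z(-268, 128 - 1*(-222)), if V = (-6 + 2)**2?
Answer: -190327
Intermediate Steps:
V = 16 (V = (-4)**2 = 16)
z(T, A) = -3 (z(T, A) = 13 - 1*16 = 13 - 16 = -3)
(138411 - 328735) + z(-268, 128 - 1*(-222)) = (138411 - 328735) - 3 = -190324 - 3 = -190327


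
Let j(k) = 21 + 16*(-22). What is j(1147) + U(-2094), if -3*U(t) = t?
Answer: 367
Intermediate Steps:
U(t) = -t/3
j(k) = -331 (j(k) = 21 - 352 = -331)
j(1147) + U(-2094) = -331 - ⅓*(-2094) = -331 + 698 = 367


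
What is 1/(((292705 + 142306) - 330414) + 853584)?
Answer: 1/958181 ≈ 1.0436e-6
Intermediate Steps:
1/(((292705 + 142306) - 330414) + 853584) = 1/((435011 - 330414) + 853584) = 1/(104597 + 853584) = 1/958181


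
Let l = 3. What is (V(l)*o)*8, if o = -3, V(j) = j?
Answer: -72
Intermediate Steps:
(V(l)*o)*8 = (3*(-3))*8 = -9*8 = -72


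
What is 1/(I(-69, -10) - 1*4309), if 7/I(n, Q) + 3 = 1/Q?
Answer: -31/133649 ≈ -0.00023195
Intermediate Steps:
I(n, Q) = 7/(-3 + 1/Q)
1/(I(-69, -10) - 1*4309) = 1/(-7*(-10)/(-1 + 3*(-10)) - 1*4309) = 1/(-7*(-10)/(-1 - 30) - 4309) = 1/(-7*(-10)/(-31) - 4309) = 1/(-7*(-10)*(-1/31) - 4309) = 1/(-70/31 - 4309) = 1/(-133649/31) = -31/133649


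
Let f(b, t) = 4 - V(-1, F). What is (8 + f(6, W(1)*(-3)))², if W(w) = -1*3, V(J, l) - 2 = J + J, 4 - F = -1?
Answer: 144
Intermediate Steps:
F = 5 (F = 4 - 1*(-1) = 4 + 1 = 5)
V(J, l) = 2 + 2*J (V(J, l) = 2 + (J + J) = 2 + 2*J)
W(w) = -3
f(b, t) = 4 (f(b, t) = 4 - (2 + 2*(-1)) = 4 - (2 - 2) = 4 - 1*0 = 4 + 0 = 4)
(8 + f(6, W(1)*(-3)))² = (8 + 4)² = 12² = 144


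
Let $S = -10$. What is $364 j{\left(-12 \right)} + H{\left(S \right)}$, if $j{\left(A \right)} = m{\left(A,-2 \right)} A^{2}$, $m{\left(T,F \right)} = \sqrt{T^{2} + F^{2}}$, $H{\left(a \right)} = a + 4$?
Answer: $-6 + 104832 \sqrt{37} \approx 6.3766 \cdot 10^{5}$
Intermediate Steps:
$H{\left(a \right)} = 4 + a$
$m{\left(T,F \right)} = \sqrt{F^{2} + T^{2}}$
$j{\left(A \right)} = A^{2} \sqrt{4 + A^{2}}$ ($j{\left(A \right)} = \sqrt{\left(-2\right)^{2} + A^{2}} A^{2} = \sqrt{4 + A^{2}} A^{2} = A^{2} \sqrt{4 + A^{2}}$)
$364 j{\left(-12 \right)} + H{\left(S \right)} = 364 \left(-12\right)^{2} \sqrt{4 + \left(-12\right)^{2}} + \left(4 - 10\right) = 364 \cdot 144 \sqrt{4 + 144} - 6 = 364 \cdot 144 \sqrt{148} - 6 = 364 \cdot 144 \cdot 2 \sqrt{37} - 6 = 364 \cdot 288 \sqrt{37} - 6 = 104832 \sqrt{37} - 6 = -6 + 104832 \sqrt{37}$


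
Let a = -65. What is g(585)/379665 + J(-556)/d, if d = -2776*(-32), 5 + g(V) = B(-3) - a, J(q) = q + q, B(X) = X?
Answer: -17380169/1405266720 ≈ -0.012368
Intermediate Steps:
J(q) = 2*q
g(V) = 57 (g(V) = -5 + (-3 - 1*(-65)) = -5 + (-3 + 65) = -5 + 62 = 57)
d = 88832
g(585)/379665 + J(-556)/d = 57/379665 + (2*(-556))/88832 = 57*(1/379665) - 1112*1/88832 = 19/126555 - 139/11104 = -17380169/1405266720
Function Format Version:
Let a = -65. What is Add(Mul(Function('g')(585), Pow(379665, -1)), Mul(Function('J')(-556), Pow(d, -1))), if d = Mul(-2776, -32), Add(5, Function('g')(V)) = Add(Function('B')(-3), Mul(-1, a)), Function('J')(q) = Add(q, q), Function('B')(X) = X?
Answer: Rational(-17380169, 1405266720) ≈ -0.012368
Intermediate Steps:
Function('J')(q) = Mul(2, q)
Function('g')(V) = 57 (Function('g')(V) = Add(-5, Add(-3, Mul(-1, -65))) = Add(-5, Add(-3, 65)) = Add(-5, 62) = 57)
d = 88832
Add(Mul(Function('g')(585), Pow(379665, -1)), Mul(Function('J')(-556), Pow(d, -1))) = Add(Mul(57, Pow(379665, -1)), Mul(Mul(2, -556), Pow(88832, -1))) = Add(Mul(57, Rational(1, 379665)), Mul(-1112, Rational(1, 88832))) = Add(Rational(19, 126555), Rational(-139, 11104)) = Rational(-17380169, 1405266720)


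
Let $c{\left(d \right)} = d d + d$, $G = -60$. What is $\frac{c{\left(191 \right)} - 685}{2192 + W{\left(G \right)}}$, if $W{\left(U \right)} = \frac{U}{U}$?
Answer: $\frac{35987}{2193} \approx 16.41$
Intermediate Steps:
$W{\left(U \right)} = 1$
$c{\left(d \right)} = d + d^{2}$ ($c{\left(d \right)} = d^{2} + d = d + d^{2}$)
$\frac{c{\left(191 \right)} - 685}{2192 + W{\left(G \right)}} = \frac{191 \left(1 + 191\right) - 685}{2192 + 1} = \frac{191 \cdot 192 - 685}{2193} = \left(36672 - 685\right) \frac{1}{2193} = 35987 \cdot \frac{1}{2193} = \frac{35987}{2193}$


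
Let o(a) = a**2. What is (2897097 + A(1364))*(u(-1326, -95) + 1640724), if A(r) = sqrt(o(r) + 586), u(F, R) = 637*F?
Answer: 2306268832014 + 796062*sqrt(1861082) ≈ 2.3074e+12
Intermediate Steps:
A(r) = sqrt(586 + r**2) (A(r) = sqrt(r**2 + 586) = sqrt(586 + r**2))
(2897097 + A(1364))*(u(-1326, -95) + 1640724) = (2897097 + sqrt(586 + 1364**2))*(637*(-1326) + 1640724) = (2897097 + sqrt(586 + 1860496))*(-844662 + 1640724) = (2897097 + sqrt(1861082))*796062 = 2306268832014 + 796062*sqrt(1861082)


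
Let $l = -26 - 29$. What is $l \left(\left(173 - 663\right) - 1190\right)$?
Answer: $92400$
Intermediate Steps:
$l = -55$ ($l = -26 - 29 = -55$)
$l \left(\left(173 - 663\right) - 1190\right) = - 55 \left(\left(173 - 663\right) - 1190\right) = - 55 \left(-490 - 1190\right) = \left(-55\right) \left(-1680\right) = 92400$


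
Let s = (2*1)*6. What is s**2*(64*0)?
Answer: 0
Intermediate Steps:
s = 12 (s = 2*6 = 12)
s**2*(64*0) = 12**2*(64*0) = 144*0 = 0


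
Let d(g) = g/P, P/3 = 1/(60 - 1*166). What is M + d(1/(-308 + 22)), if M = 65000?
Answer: 27885053/429 ≈ 65000.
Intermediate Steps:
P = -3/106 (P = 3/(60 - 1*166) = 3/(60 - 166) = 3/(-106) = 3*(-1/106) = -3/106 ≈ -0.028302)
d(g) = -106*g/3 (d(g) = g/(-3/106) = g*(-106/3) = -106*g/3)
M + d(1/(-308 + 22)) = 65000 - 106/(3*(-308 + 22)) = 65000 - 106/3/(-286) = 65000 - 106/3*(-1/286) = 65000 + 53/429 = 27885053/429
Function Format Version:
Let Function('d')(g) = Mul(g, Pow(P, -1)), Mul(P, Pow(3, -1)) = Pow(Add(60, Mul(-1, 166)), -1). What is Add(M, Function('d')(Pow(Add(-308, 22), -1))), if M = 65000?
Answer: Rational(27885053, 429) ≈ 65000.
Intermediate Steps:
P = Rational(-3, 106) (P = Mul(3, Pow(Add(60, Mul(-1, 166)), -1)) = Mul(3, Pow(Add(60, -166), -1)) = Mul(3, Pow(-106, -1)) = Mul(3, Rational(-1, 106)) = Rational(-3, 106) ≈ -0.028302)
Function('d')(g) = Mul(Rational(-106, 3), g) (Function('d')(g) = Mul(g, Pow(Rational(-3, 106), -1)) = Mul(g, Rational(-106, 3)) = Mul(Rational(-106, 3), g))
Add(M, Function('d')(Pow(Add(-308, 22), -1))) = Add(65000, Mul(Rational(-106, 3), Pow(Add(-308, 22), -1))) = Add(65000, Mul(Rational(-106, 3), Pow(-286, -1))) = Add(65000, Mul(Rational(-106, 3), Rational(-1, 286))) = Add(65000, Rational(53, 429)) = Rational(27885053, 429)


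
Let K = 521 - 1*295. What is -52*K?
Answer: -11752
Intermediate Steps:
K = 226 (K = 521 - 295 = 226)
-52*K = -52*226 = -11752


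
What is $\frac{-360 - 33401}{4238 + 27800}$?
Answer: $- \frac{33761}{32038} \approx -1.0538$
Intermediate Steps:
$\frac{-360 - 33401}{4238 + 27800} = - \frac{33761}{32038}$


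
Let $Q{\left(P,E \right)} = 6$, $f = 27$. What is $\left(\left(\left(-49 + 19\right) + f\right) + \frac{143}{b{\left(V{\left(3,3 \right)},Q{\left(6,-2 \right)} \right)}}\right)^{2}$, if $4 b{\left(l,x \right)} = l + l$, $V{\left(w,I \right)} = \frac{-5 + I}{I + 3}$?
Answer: $741321$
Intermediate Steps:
$V{\left(w,I \right)} = \frac{-5 + I}{3 + I}$
$b{\left(l,x \right)} = \frac{l}{2}$ ($b{\left(l,x \right)} = \frac{l + l}{4} = \frac{2 l}{4} = \frac{l}{2}$)
$\left(\left(\left(-49 + 19\right) + f\right) + \frac{143}{b{\left(V{\left(3,3 \right)},Q{\left(6,-2 \right)} \right)}}\right)^{2} = \left(\left(\left(-49 + 19\right) + 27\right) + \frac{143}{\frac{1}{2} \frac{-5 + 3}{3 + 3}}\right)^{2} = \left(\left(-30 + 27\right) + \frac{143}{\frac{1}{2} \cdot \frac{1}{6} \left(-2\right)}\right)^{2} = \left(-3 + \frac{143}{\frac{1}{2} \cdot \frac{1}{6} \left(-2\right)}\right)^{2} = \left(-3 + \frac{143}{\frac{1}{2} \left(- \frac{1}{3}\right)}\right)^{2} = \left(-3 + \frac{143}{- \frac{1}{6}}\right)^{2} = \left(-3 + 143 \left(-6\right)\right)^{2} = \left(-3 - 858\right)^{2} = \left(-861\right)^{2} = 741321$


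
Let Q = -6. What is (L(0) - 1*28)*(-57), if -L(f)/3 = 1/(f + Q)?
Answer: 3135/2 ≈ 1567.5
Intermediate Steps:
L(f) = -3/(-6 + f) (L(f) = -3/(f - 6) = -3/(-6 + f))
(L(0) - 1*28)*(-57) = (-3/(-6 + 0) - 1*28)*(-57) = (-3/(-6) - 28)*(-57) = (-3*(-⅙) - 28)*(-57) = (½ - 28)*(-57) = -55/2*(-57) = 3135/2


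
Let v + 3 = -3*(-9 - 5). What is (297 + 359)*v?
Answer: 25584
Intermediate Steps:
v = 39 (v = -3 - 3*(-9 - 5) = -3 - 3*(-14) = -3 + 42 = 39)
(297 + 359)*v = (297 + 359)*39 = 656*39 = 25584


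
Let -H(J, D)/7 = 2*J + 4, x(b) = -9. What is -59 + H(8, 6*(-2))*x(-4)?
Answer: 1201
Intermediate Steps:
H(J, D) = -28 - 14*J (H(J, D) = -7*(2*J + 4) = -7*(4 + 2*J) = -28 - 14*J)
-59 + H(8, 6*(-2))*x(-4) = -59 + (-28 - 14*8)*(-9) = -59 + (-28 - 112)*(-9) = -59 - 140*(-9) = -59 + 1260 = 1201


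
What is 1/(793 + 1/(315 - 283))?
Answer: 32/25377 ≈ 0.0012610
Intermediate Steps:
1/(793 + 1/(315 - 283)) = 1/(793 + 1/32) = 1/(25377/32) = 32/25377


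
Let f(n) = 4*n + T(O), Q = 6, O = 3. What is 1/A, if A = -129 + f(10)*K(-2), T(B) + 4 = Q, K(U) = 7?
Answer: 1/165 ≈ 0.0060606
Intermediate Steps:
T(B) = 2 (T(B) = -4 + 6 = 2)
f(n) = 2 + 4*n (f(n) = 4*n + 2 = 2 + 4*n)
A = 165 (A = -129 + (2 + 4*10)*7 = -129 + (2 + 40)*7 = -129 + 42*7 = -129 + 294 = 165)
1/A = 1/165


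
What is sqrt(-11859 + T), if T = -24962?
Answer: I*sqrt(36821) ≈ 191.89*I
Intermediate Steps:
sqrt(-11859 + T) = sqrt(-11859 - 24962) = sqrt(-36821) = I*sqrt(36821)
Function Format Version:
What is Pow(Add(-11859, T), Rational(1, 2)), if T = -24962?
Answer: Mul(I, Pow(36821, Rational(1, 2))) ≈ Mul(191.89, I)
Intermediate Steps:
Pow(Add(-11859, T), Rational(1, 2)) = Pow(Add(-11859, -24962), Rational(1, 2)) = Pow(-36821, Rational(1, 2)) = Mul(I, Pow(36821, Rational(1, 2)))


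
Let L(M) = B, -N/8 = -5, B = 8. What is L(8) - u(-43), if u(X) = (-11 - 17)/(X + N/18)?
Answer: 2684/367 ≈ 7.3134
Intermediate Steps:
N = 40 (N = -8*(-5) = 40)
L(M) = 8
u(X) = -28/(20/9 + X) (u(X) = (-11 - 17)/(X + 40/18) = -28/(X + 40*(1/18)) = -28/(X + 20/9) = -28/(20/9 + X))
L(8) - u(-43) = 8 - (-252)/(20 + 9*(-43)) = 8 - (-252)/(20 - 387) = 8 - (-252)/(-367) = 8 - (-252)*(-1)/367 = 8 - 1*252/367 = 8 - 252/367 = 2684/367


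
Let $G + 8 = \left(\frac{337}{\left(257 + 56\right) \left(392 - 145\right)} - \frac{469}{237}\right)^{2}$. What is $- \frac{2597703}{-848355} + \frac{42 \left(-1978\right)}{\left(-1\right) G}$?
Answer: $- \frac{1971449128430969121897212}{97338373384604414305} \approx -20254.0$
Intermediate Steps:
$G = - \frac{1376853417042692}{335721591807849}$ ($G = -8 + \left(\frac{337}{\left(257 + 56\right) \left(392 - 145\right)} - \frac{469}{237}\right)^{2} = -8 + \left(\frac{337}{313 \cdot 247} - \frac{469}{237}\right)^{2} = -8 + \left(\frac{337}{77311} - \frac{469}{237}\right)^{2} = -8 + \left(- \frac{36178990}{18322707}\right)^{2} = -8 + \frac{1308919317420100}{335721591807849} = - \frac{1376853417042692}{335721591807849} \approx -4.1012$)
$- \frac{2597703}{-848355} + \frac{42 \left(-1978\right)}{\left(-1\right) G} = - \frac{2597703}{-848355} + \frac{42 \left(-1978\right)}{\left(-1\right) \left(- \frac{1376853417042692}{335721591807849}\right)} = \left(-2597703\right) \left(- \frac{1}{848355}\right) - \frac{83076}{\frac{1376853417042692}{335721591807849}} = \frac{865901}{282785} - \frac{6972601740257215881}{344213354260673} = - \frac{1971449128430969121897212}{97338373384604414305}$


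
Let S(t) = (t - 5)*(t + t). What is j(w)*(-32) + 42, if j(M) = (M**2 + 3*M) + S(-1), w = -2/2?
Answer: -278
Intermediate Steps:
w = -1 (w = -2*1/2 = -1)
S(t) = 2*t*(-5 + t) (S(t) = (-5 + t)*(2*t) = 2*t*(-5 + t))
j(M) = 12 + M**2 + 3*M (j(M) = (M**2 + 3*M) + 2*(-1)*(-5 - 1) = (M**2 + 3*M) + 2*(-1)*(-6) = (M**2 + 3*M) + 12 = 12 + M**2 + 3*M)
j(w)*(-32) + 42 = (12 + (-1)**2 + 3*(-1))*(-32) + 42 = (12 + 1 - 3)*(-32) + 42 = 10*(-32) + 42 = -320 + 42 = -278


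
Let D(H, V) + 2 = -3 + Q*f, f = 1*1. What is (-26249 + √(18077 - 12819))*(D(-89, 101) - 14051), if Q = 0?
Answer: 368955944 - 14056*√5258 ≈ 3.6794e+8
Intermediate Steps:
f = 1
D(H, V) = -5 (D(H, V) = -2 + (-3 + 0*1) = -2 + (-3 + 0) = -2 - 3 = -5)
(-26249 + √(18077 - 12819))*(D(-89, 101) - 14051) = (-26249 + √(18077 - 12819))*(-5 - 14051) = (-26249 + √5258)*(-14056) = 368955944 - 14056*√5258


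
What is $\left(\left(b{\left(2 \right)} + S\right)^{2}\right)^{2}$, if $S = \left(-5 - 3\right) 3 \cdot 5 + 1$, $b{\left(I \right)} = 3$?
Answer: $181063936$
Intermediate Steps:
$S = -119$ ($S = \left(-5 - 3\right) 3 \cdot 5 + 1 = \left(-8\right) 3 \cdot 5 + 1 = \left(-24\right) 5 + 1 = -120 + 1 = -119$)
$\left(\left(b{\left(2 \right)} + S\right)^{2}\right)^{2} = \left(\left(3 - 119\right)^{2}\right)^{2} = \left(\left(-116\right)^{2}\right)^{2} = 13456^{2} = 181063936$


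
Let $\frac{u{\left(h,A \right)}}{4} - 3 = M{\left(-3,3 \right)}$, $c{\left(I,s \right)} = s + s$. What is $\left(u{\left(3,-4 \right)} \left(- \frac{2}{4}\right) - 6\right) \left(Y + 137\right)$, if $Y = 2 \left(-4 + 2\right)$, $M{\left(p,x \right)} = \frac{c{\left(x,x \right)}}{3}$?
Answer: $-2128$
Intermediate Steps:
$c{\left(I,s \right)} = 2 s$
$M{\left(p,x \right)} = \frac{2 x}{3}$
$u{\left(h,A \right)} = 20$ ($u{\left(h,A \right)} = 12 + 4 \cdot \frac{2}{3} \cdot 3 = 12 + 4 \cdot 2 = 12 + 8 = 20$)
$Y = -4$ ($Y = 2 \left(-2\right) = -4$)
$\left(u{\left(3,-4 \right)} \left(- \frac{2}{4}\right) - 6\right) \left(Y + 137\right) = \left(20 \left(- \frac{2}{4}\right) - 6\right) \left(-4 + 137\right) = \left(20 \left(\left(-2\right) \frac{1}{4}\right) - 6\right) 133 = \left(20 \left(- \frac{1}{2}\right) - 6\right) 133 = \left(-10 - 6\right) 133 = \left(-16\right) 133 = -2128$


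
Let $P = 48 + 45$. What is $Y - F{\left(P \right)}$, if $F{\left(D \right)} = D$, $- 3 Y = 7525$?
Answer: $- \frac{7804}{3} \approx -2601.3$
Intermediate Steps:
$Y = - \frac{7525}{3}$ ($Y = \left(- \frac{1}{3}\right) 7525 = - \frac{7525}{3} \approx -2508.3$)
$P = 93$
$Y - F{\left(P \right)} = - \frac{7525}{3} - 93 = - \frac{7804}{3}$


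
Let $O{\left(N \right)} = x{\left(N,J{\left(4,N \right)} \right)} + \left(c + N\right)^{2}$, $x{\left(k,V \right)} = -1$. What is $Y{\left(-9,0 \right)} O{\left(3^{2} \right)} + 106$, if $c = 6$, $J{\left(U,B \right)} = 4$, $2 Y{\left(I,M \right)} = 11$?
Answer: $1338$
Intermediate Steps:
$Y{\left(I,M \right)} = \frac{11}{2}$ ($Y{\left(I,M \right)} = \frac{1}{2} \cdot 11 = \frac{11}{2}$)
$O{\left(N \right)} = -1 + \left(6 + N\right)^{2}$
$Y{\left(-9,0 \right)} O{\left(3^{2} \right)} + 106 = \frac{11 \left(-1 + \left(6 + 3^{2}\right)^{2}\right)}{2} + 106 = \frac{11 \left(-1 + \left(6 + 9\right)^{2}\right)}{2} + 106 = \frac{11 \left(-1 + 15^{2}\right)}{2} + 106 = \frac{11 \left(-1 + 225\right)}{2} + 106 = \frac{11}{2} \cdot 224 + 106 = 1232 + 106 = 1338$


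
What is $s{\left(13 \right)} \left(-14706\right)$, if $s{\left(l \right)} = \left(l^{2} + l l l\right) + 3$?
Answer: $-34838514$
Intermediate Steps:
$s{\left(l \right)} = 3 + l^{2} + l^{3}$ ($s{\left(l \right)} = \left(l^{2} + l^{2} l\right) + 3 = \left(l^{2} + l^{3}\right) + 3 = 3 + l^{2} + l^{3}$)
$s{\left(13 \right)} \left(-14706\right) = \left(3 + 13^{2} + 13^{3}\right) \left(-14706\right) = \left(3 + 169 + 2197\right) \left(-14706\right) = 2369 \left(-14706\right) = -34838514$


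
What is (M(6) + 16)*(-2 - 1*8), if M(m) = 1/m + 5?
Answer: -635/3 ≈ -211.67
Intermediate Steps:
M(m) = 5 + 1/m (M(m) = 1/m + 5 = 5 + 1/m)
(M(6) + 16)*(-2 - 1*8) = ((5 + 1/6) + 16)*(-2 - 1*8) = ((5 + ⅙) + 16)*(-2 - 8) = (31/6 + 16)*(-10) = (127/6)*(-10) = -635/3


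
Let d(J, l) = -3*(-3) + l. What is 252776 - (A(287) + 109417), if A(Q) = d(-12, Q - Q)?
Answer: 143350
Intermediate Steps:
d(J, l) = 9 + l
A(Q) = 9 (A(Q) = 9 + (Q - Q) = 9 + 0 = 9)
252776 - (A(287) + 109417) = 252776 - (9 + 109417) = 252776 - 1*109426 = 252776 - 109426 = 143350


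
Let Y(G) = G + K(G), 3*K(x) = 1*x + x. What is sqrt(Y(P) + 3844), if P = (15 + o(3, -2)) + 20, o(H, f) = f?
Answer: sqrt(3899) ≈ 62.442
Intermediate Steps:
K(x) = 2*x/3 (K(x) = (1*x + x)/3 = (x + x)/3 = (2*x)/3 = 2*x/3)
P = 33 (P = (15 - 2) + 20 = 13 + 20 = 33)
Y(G) = 5*G/3 (Y(G) = G + 2*G/3 = 5*G/3)
sqrt(Y(P) + 3844) = sqrt((5/3)*33 + 3844) = sqrt(55 + 3844) = sqrt(3899)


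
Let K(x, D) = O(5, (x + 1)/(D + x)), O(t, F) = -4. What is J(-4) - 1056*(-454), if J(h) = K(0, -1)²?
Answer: 479440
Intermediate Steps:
K(x, D) = -4
J(h) = 16 (J(h) = (-4)² = 16)
J(-4) - 1056*(-454) = 16 - 1056*(-454) = 16 + 479424 = 479440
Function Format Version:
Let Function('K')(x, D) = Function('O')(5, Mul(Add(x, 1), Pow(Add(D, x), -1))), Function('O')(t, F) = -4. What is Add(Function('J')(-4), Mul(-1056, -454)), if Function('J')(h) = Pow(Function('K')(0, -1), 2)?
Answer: 479440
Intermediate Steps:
Function('K')(x, D) = -4
Function('J')(h) = 16 (Function('J')(h) = Pow(-4, 2) = 16)
Add(Function('J')(-4), Mul(-1056, -454)) = Add(16, Mul(-1056, -454)) = Add(16, 479424) = 479440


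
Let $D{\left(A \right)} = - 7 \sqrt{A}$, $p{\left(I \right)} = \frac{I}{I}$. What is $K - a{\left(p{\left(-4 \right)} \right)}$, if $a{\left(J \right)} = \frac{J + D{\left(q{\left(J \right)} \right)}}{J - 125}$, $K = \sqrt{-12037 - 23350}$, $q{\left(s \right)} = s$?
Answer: $- \frac{3}{62} + i \sqrt{35387} \approx -0.048387 + 188.11 i$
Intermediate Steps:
$p{\left(I \right)} = 1$
$K = i \sqrt{35387}$ ($K = \sqrt{-35387} = i \sqrt{35387} \approx 188.11 i$)
$a{\left(J \right)} = \frac{J - 7 \sqrt{J}}{-125 + J}$ ($a{\left(J \right)} = \frac{J - 7 \sqrt{J}}{J - 125} = \frac{J - 7 \sqrt{J}}{-125 + J}$)
$K - a{\left(p{\left(-4 \right)} \right)} = i \sqrt{35387} - \frac{1 - 7 \sqrt{1}}{-125 + 1} = i \sqrt{35387} - \frac{1 - 7}{-124} = i \sqrt{35387} - - \frac{1 - 7}{124} = i \sqrt{35387} - \left(- \frac{1}{124}\right) \left(-6\right) = i \sqrt{35387} - \frac{3}{62} = - \frac{3}{62} + i \sqrt{35387}$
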